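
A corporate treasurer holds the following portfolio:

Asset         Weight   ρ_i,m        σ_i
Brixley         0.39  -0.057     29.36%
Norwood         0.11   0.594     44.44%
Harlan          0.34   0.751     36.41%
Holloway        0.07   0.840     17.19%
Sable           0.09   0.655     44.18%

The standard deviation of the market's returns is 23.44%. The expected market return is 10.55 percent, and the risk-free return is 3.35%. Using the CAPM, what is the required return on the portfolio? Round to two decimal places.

8.01%

β_Brixley = -0.057 × 29.36% / 23.44% = -0.0714
β_Norwood = 0.594 × 44.44% / 23.44% = 1.1262
β_Harlan = 0.751 × 36.41% / 23.44% = 1.1665
β_Holloway = 0.840 × 17.19% / 23.44% = 0.6160
β_Sable = 0.655 × 44.18% / 23.44% = 1.2346
β_P = Σ w_i β_i = 0.39×-0.0714 + 0.11×1.1262 + 0.34×1.1665 + 0.07×0.6160 + 0.09×1.2346 = 0.6469
MRP = 10.55% − 3.35% = 7.20%
E(R_P) = R_f + β_P × MRP = 3.35% + 0.6469 × 7.20% = 8.01%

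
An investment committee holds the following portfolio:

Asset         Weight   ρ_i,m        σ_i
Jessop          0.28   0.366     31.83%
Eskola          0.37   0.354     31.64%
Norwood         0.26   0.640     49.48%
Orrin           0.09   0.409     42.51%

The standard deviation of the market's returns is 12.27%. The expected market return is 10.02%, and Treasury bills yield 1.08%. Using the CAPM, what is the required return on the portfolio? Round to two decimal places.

β_Jessop = 0.366 × 31.83% / 12.27% = 0.9495
β_Eskola = 0.354 × 31.64% / 12.27% = 0.9128
β_Norwood = 0.640 × 49.48% / 12.27% = 2.5809
β_Orrin = 0.409 × 42.51% / 12.27% = 1.4170
β_P = Σ w_i β_i = 0.28×0.9495 + 0.37×0.9128 + 0.26×2.5809 + 0.09×1.4170 = 1.4022
MRP = 10.02% − 1.08% = 8.94%
E(R_P) = R_f + β_P × MRP = 1.08% + 1.4022 × 8.94% = 13.62%

13.62%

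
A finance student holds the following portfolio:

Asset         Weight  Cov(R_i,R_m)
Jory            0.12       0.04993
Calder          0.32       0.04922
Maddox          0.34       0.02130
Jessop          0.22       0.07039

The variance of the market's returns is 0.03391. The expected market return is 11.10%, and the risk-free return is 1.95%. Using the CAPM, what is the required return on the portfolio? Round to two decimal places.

β_Jory = 0.04993 / 0.03391 = 1.4724
β_Calder = 0.04922 / 0.03391 = 1.4515
β_Maddox = 0.02130 / 0.03391 = 0.6281
β_Jessop = 0.07039 / 0.03391 = 2.0758
β_P = Σ w_i β_i = 0.12×1.4724 + 0.32×1.4515 + 0.34×0.6281 + 0.22×2.0758 = 1.3114
MRP = 11.10% − 1.95% = 9.15%
E(R_P) = R_f + β_P × MRP = 1.95% + 1.3114 × 9.15% = 13.95%

13.95%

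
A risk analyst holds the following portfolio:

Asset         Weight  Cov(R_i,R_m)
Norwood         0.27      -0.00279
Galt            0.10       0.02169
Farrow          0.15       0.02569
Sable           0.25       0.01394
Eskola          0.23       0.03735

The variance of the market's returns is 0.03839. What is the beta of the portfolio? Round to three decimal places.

0.452

β_Norwood = -0.00279 / 0.03839 = -0.0727
β_Galt = 0.02169 / 0.03839 = 0.5650
β_Farrow = 0.02569 / 0.03839 = 0.6692
β_Sable = 0.01394 / 0.03839 = 0.3631
β_Eskola = 0.03735 / 0.03839 = 0.9729
β_P = Σ w_i β_i = 0.27×-0.0727 + 0.10×0.5650 + 0.15×0.6692 + 0.25×0.3631 + 0.23×0.9729 = 0.4518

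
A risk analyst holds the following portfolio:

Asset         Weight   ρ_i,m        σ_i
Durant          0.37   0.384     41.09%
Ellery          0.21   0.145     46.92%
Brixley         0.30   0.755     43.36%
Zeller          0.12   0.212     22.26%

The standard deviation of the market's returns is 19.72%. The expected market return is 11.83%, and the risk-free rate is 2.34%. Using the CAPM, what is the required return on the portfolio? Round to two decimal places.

β_Durant = 0.384 × 41.09% / 19.72% = 0.8001
β_Ellery = 0.145 × 46.92% / 19.72% = 0.3450
β_Brixley = 0.755 × 43.36% / 19.72% = 1.6601
β_Zeller = 0.212 × 22.26% / 19.72% = 0.2393
β_P = Σ w_i β_i = 0.37×0.8001 + 0.21×0.3450 + 0.30×1.6601 + 0.12×0.2393 = 0.8952
MRP = 11.83% − 2.34% = 9.49%
E(R_P) = R_f + β_P × MRP = 2.34% + 0.8952 × 9.49% = 10.84%

10.84%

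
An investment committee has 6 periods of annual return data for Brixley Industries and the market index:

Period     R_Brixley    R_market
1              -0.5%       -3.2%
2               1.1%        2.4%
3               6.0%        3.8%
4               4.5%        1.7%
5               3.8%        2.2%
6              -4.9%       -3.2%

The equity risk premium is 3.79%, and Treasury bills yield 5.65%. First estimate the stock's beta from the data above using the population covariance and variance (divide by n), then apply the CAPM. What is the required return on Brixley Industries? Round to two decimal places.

9.97%

Mean R_i = (-0.5 + 1.1 + 6.0 + 4.5 + 3.8 − 4.9) / 6 = 1.6667%
Mean R_m = (-3.2 + 2.4 + 3.8 + 1.7 + 2.2 − 3.2) / 6 = 0.6167%
Σ(R_i − R̄_i)(R_m − R̄_m) = 52.5633  ⇒  Cov = 52.5633 / 6 = 8.7606
Σ(R_m − R̄_m)² = 46.1283  ⇒  Var(R_m) = 46.1283 / 6 = 7.6881
β = Cov / Var(R_m) = 8.7606 / 7.6881 = 1.1395
E(R) = R_f + β × MRP = 5.65% + 1.1395 × 3.79% = 9.97%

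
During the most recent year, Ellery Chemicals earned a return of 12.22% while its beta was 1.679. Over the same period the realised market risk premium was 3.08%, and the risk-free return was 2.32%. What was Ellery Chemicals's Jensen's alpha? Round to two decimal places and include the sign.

+4.73%

CAPM benchmark = R_f + β(R_m − R_f) = 2.32% + 1.679 × 3.08% = 7.49132%
α = actual − benchmark = 12.22% − 7.49132% = +4.73%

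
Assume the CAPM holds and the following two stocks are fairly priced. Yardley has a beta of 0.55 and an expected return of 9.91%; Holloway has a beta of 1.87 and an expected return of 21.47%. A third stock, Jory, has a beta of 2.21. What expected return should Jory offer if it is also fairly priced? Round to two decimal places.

MRP (SML slope) = (21.47% − 9.91%) / (1.87 − 0.55) = 11.56% / 1.32 = 8.7576%
R_f (intercept) = 9.91% − 0.55 × 8.7576% = 5.0933%
E(R_Jory) = R_f + β × MRP = 5.0933% + 2.21 × 8.7576% = 24.45%

24.45%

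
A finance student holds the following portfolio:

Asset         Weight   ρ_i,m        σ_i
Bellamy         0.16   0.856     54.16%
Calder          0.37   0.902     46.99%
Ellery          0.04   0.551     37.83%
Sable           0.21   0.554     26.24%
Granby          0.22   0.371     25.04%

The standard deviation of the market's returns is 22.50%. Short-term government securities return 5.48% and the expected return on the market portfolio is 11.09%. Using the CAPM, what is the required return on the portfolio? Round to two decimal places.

12.72%

β_Bellamy = 0.856 × 54.16% / 22.50% = 2.0605
β_Calder = 0.902 × 46.99% / 22.50% = 1.8838
β_Ellery = 0.551 × 37.83% / 22.50% = 0.9264
β_Sable = 0.554 × 26.24% / 22.50% = 0.6461
β_Granby = 0.371 × 25.04% / 22.50% = 0.4129
β_P = Σ w_i β_i = 0.16×2.0605 + 0.37×1.8838 + 0.04×0.9264 + 0.21×0.6461 + 0.22×0.4129 = 1.2903
MRP = 11.09% − 5.48% = 5.61%
E(R_P) = R_f + β_P × MRP = 5.48% + 1.2903 × 5.61% = 12.72%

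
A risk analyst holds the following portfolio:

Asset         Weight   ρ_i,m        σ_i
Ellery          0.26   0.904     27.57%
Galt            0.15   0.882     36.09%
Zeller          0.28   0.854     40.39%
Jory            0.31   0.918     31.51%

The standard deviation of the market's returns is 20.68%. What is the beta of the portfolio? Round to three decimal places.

1.445

β_Ellery = 0.904 × 27.57% / 20.68% = 1.2052
β_Galt = 0.882 × 36.09% / 20.68% = 1.5392
β_Zeller = 0.854 × 40.39% / 20.68% = 1.6679
β_Jory = 0.918 × 31.51% / 20.68% = 1.3988
β_P = Σ w_i β_i = 0.26×1.2052 + 0.15×1.5392 + 0.28×1.6679 + 0.31×1.3988 = 1.4449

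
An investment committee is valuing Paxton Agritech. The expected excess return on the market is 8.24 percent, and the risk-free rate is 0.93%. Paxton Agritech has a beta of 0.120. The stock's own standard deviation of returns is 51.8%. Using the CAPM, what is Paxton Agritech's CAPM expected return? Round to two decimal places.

E(R) = R_f + β × MRP = 0.93% + 0.120 × 8.24% = 1.92%

1.92%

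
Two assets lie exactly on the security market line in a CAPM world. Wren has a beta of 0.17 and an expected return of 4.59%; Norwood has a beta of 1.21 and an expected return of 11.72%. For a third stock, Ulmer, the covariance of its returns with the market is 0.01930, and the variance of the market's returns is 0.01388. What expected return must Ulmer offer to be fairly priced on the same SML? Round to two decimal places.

12.96%

MRP = (11.72% − 4.59%) / (1.21 − 0.17) = 6.8558%
R_f = 4.59% − 0.17 × 6.8558% = 3.4245%
β_Ulmer = Cov / Var(R_m) = 0.01930 / 0.01388 = 1.3905
E(R_Ulmer) = R_f + β × MRP = 3.4245% + 1.3905 × 6.8558% = 12.96%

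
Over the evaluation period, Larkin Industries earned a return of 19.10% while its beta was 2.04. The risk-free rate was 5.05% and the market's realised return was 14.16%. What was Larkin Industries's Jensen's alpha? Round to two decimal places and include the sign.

Market excess return = 14.16% − 5.05% = 9.11%
CAPM benchmark = R_f + β(R_m − R_f) = 5.05% + 2.04 × 9.11% = 23.6344%
α = actual − benchmark = 19.10% − 23.6344% = -4.53%

-4.53%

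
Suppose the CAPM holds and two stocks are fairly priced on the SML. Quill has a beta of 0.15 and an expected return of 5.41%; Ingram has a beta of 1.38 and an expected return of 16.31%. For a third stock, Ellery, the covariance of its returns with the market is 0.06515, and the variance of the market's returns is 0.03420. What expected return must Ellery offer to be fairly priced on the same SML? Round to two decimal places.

20.96%

MRP = (16.31% − 5.41%) / (1.38 − 0.15) = 8.8618%
R_f = 5.41% − 0.15 × 8.8618% = 4.0807%
β_Ellery = Cov / Var(R_m) = 0.06515 / 0.03420 = 1.9050
E(R_Ellery) = R_f + β × MRP = 4.0807% + 1.9050 × 8.8618% = 20.96%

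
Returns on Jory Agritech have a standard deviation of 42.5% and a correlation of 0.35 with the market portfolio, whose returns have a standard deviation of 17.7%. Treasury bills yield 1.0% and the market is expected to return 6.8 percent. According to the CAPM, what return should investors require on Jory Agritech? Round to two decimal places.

β = ρ × σ_i / σ_m = 0.35 × 42.5% / 17.7% = 0.8404
MRP = 6.8% − 1.0% = 5.80%
E(R) = 1.0% + 0.8404 × 5.8% = 5.87%

5.87%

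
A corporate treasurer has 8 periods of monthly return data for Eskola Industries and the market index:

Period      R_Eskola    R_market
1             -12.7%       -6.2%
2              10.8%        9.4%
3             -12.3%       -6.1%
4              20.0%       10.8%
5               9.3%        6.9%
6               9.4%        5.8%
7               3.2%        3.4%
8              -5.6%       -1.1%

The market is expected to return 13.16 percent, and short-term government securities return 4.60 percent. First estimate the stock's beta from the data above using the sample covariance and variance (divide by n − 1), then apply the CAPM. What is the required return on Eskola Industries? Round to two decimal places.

Mean R_i = (-12.7 + 10.8 − 12.3 + 20.0 + 9.3 + 9.4 + 3.2 − 5.6) / 8 = 2.7625%
Mean R_m = (-6.2 + 9.4 − 6.1 + 10.8 + 6.9 + 5.8 + 3.4 − 1.1) / 8 = 2.8625%
Σ(R_i − R̄_i)(R_m − R̄_m) = 543.7588  ⇒  Cov = 543.7588 / 7 = 77.6798
Σ(R_m − R̄_m)² = 309.1188  ⇒  Var(R_m) = 309.1188 / 7 = 44.1598
β = Cov / Var(R_m) = 77.6798 / 44.1598 = 1.7591
MRP = 13.16% − 4.60% = 8.56%
E(R) = R_f + β × MRP = 4.60% + 1.7591 × 8.56% = 19.66%

19.66%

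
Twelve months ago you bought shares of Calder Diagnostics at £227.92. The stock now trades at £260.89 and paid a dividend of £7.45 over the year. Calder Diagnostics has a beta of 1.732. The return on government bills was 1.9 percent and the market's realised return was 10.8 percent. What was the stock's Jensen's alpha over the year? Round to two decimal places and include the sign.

Realised HPR = (P1 + D1 − P0) / P0 = (260.89 + 7.45 − 227.92) / 227.92 = 40.42 / 227.92 = 17.7343%
MRP = 10.8% − 1.9% = 8.90%
CAPM required = R_f + β·MRP = 1.9% + 1.732 × 8.9% = 17.3148%
α = realised − required = 17.7343% − 17.3148% = +0.42%

+0.42%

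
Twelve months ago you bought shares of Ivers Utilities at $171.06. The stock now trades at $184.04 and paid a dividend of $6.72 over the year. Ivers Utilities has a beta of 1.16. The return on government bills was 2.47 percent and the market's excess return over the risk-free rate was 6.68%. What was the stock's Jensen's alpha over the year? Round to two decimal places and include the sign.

Realised HPR = (P1 + D1 − P0) / P0 = (184.04 + 6.72 − 171.06) / 171.06 = 19.70 / 171.06 = 11.5164%
CAPM required = R_f + β·MRP = 2.47% + 1.16 × 6.68% = 10.2188%
α = realised − required = 11.5164% − 10.2188% = +1.30%

+1.30%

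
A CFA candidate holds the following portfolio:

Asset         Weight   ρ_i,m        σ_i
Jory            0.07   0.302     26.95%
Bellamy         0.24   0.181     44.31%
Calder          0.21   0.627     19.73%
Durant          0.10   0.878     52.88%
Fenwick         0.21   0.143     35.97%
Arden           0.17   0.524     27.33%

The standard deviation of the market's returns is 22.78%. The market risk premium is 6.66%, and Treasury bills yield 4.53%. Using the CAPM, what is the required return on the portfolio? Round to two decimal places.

β_Jory = 0.302 × 26.95% / 22.78% = 0.3573
β_Bellamy = 0.181 × 44.31% / 22.78% = 0.3521
β_Calder = 0.627 × 19.73% / 22.78% = 0.5431
β_Durant = 0.878 × 52.88% / 22.78% = 2.0381
β_Fenwick = 0.143 × 35.97% / 22.78% = 0.2258
β_Arden = 0.524 × 27.33% / 22.78% = 0.6287
β_P = Σ w_i β_i = 0.07×0.3573 + 0.24×0.3521 + 0.21×0.5431 + 0.10×2.0381 + 0.21×0.2258 + 0.17×0.6287 = 0.5817
E(R_P) = R_f + β_P × MRP = 4.53% + 0.5817 × 6.66% = 8.40%

8.40%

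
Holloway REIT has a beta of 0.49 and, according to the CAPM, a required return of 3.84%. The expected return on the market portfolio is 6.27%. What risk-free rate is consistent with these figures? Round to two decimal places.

E(R) = R_f + β(E(R_m) − R_f) = R_f(1 − β) + β·E(R_m)
3.84% = R_f × (1 − 0.49) + 0.49 × 6.27%
3.84% = R_f × 0.51 + 3.0723%
R_f = (3.84% − 3.0723%) / 0.51 = 1.51%

1.51%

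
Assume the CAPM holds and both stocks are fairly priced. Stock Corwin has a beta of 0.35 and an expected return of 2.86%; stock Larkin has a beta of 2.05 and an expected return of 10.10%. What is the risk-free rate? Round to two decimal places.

Both satisfy E(R) = R_f + β·MRP, so the slope of the SML is
MRP = (10.10% − 2.86%) / (2.05 − 0.35) = 7.24% / 1.70 = 4.2588%
R_f = E(R_Corwin) − β_Corwin·MRP = 2.86% − 0.35 × 4.2588% = 1.3694%

1.37%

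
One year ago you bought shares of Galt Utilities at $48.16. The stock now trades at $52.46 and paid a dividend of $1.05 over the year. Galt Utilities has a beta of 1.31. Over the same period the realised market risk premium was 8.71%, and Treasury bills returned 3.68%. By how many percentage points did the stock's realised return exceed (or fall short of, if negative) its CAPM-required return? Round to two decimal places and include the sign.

-3.98%

Realised HPR = (P1 + D1 − P0) / P0 = (52.46 + 1.05 − 48.16) / 48.16 = 5.35 / 48.16 = 11.1088%
CAPM required = R_f + β·MRP = 3.68% + 1.31 × 8.71% = 15.0901%
α = realised − required = 11.1088% − 15.0901% = -3.98%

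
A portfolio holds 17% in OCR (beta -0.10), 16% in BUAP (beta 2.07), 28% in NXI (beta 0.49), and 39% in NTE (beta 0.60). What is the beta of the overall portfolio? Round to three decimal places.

β_P = Σ w_i β_i = 0.17×-0.10 + 0.16×2.07 + 0.28×0.49 + 0.39×0.60 = 0.6854

0.685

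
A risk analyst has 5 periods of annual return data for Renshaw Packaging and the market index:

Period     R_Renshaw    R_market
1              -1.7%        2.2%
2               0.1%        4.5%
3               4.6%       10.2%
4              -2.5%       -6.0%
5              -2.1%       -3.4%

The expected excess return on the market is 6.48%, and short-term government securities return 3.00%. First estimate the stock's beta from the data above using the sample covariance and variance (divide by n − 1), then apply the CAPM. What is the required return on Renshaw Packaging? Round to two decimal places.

Mean R_i = (-1.7 + 0.1 + 4.6 − 2.5 − 2.1) / 5 = -0.3200%
Mean R_m = (2.2 + 4.5 + 10.2 − 6.0 − 3.4) / 5 = 1.5000%
Σ(R_i − R̄_i)(R_m − R̄_m) = 68.1700  ⇒  Cov = 68.1700 / 4 = 17.0425
Σ(R_m − R̄_m)² = 165.4400  ⇒  Var(R_m) = 165.4400 / 4 = 41.3600
β = Cov / Var(R_m) = 17.0425 / 41.3600 = 0.4121
E(R) = R_f + β × MRP = 3.00% + 0.4121 × 6.48% = 5.67%

5.67%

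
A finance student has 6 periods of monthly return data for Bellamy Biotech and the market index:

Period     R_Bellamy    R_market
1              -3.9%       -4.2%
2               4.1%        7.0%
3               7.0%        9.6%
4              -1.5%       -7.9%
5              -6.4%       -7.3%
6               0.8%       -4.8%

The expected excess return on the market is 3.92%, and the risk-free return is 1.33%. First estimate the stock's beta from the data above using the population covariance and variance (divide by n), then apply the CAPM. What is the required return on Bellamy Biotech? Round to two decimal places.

3.61%

Mean R_i = (-3.9 + 4.1 + 7.0 − 1.5 − 6.4 + 0.8) / 6 = 0.0167%
Mean R_m = (-4.2 + 7.0 + 9.6 − 7.9 − 7.3 − 4.8) / 6 = -1.2667%
Σ(R_i − R̄_i)(R_m − R̄_m) = 167.1367  ⇒  Cov = 167.1367 / 6 = 27.8561
Σ(R_m − R̄_m)² = 287.9133  ⇒  Var(R_m) = 287.9133 / 6 = 47.9856
β = Cov / Var(R_m) = 27.8561 / 47.9856 = 0.5805
E(R) = R_f + β × MRP = 1.33% + 0.5805 × 3.92% = 3.61%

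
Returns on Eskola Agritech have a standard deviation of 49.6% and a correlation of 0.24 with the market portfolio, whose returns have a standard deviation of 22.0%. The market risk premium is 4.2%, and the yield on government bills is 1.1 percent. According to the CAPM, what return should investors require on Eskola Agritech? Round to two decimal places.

β = ρ × σ_i / σ_m = 0.24 × 49.6% / 22.0% = 0.5411
E(R) = 1.1% + 0.5411 × 4.2% = 3.37%

3.37%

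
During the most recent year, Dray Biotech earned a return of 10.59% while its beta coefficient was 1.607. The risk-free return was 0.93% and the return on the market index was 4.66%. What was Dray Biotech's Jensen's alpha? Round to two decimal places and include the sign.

+3.67%

Market excess return = 4.66% − 0.93% = 3.73%
CAPM benchmark = R_f + β(R_m − R_f) = 0.93% + 1.607 × 3.73% = 6.92411%
α = actual − benchmark = 10.59% − 6.92411% = +3.67%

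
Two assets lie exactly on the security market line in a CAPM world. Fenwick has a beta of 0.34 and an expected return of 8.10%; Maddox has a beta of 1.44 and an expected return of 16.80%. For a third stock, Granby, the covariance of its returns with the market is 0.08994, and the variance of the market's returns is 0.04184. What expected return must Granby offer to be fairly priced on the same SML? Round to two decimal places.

MRP = (16.80% − 8.10%) / (1.44 − 0.34) = 7.9091%
R_f = 8.10% − 0.34 × 7.9091% = 5.4109%
β_Granby = Cov / Var(R_m) = 0.08994 / 0.04184 = 2.1496
E(R_Granby) = R_f + β × MRP = 5.4109% + 2.1496 × 7.9091% = 22.41%

22.41%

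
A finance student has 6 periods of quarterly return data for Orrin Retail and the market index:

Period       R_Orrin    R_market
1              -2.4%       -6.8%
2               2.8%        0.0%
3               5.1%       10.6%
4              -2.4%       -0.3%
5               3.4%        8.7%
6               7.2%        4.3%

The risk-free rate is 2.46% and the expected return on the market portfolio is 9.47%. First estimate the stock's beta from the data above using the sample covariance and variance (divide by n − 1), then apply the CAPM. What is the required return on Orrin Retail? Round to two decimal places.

Mean R_i = (-2.4 + 2.8 + 5.1 − 2.4 + 3.4 + 7.2) / 6 = 2.2833%
Mean R_m = (-6.8 + 0.0 + 10.6 − 0.3 + 8.7 + 4.3) / 6 = 2.7500%
Σ(R_i − R̄_i)(R_m − R̄_m) = 93.9650  ⇒  Cov = 93.9650 / 5 = 18.7930
Σ(R_m − R̄_m)² = 207.4950  ⇒  Var(R_m) = 207.4950 / 5 = 41.4990
β = Cov / Var(R_m) = 18.7930 / 41.4990 = 0.4529
MRP = 9.47% − 2.46% = 7.01%
E(R) = R_f + β × MRP = 2.46% + 0.4529 × 7.01% = 5.63%

5.63%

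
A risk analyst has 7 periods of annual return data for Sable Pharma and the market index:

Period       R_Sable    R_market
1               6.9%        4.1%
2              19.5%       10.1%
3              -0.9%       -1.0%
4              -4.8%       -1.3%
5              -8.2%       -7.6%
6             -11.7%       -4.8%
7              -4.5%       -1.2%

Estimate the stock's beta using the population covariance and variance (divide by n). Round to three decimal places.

1.748

Mean R_i = (6.9 + 19.5 − 0.9 − 4.8 − 8.2 − 11.7 − 4.5) / 7 = -0.5286%
Mean R_m = (4.1 + 10.1 − 1.0 − 1.3 − 7.6 − 4.8 − 1.2) / 7 = -0.2429%
Σ(R_i − R̄_i)(R_m − R̄_m) = 355.3614  ⇒  Cov = 355.3614 / 7 = 50.7659
Σ(R_m − R̄_m)² = 203.3371  ⇒  Var(R_m) = 203.3371 / 7 = 29.0482
β = Cov / Var(R_m) = 50.7659 / 29.0482 = 1.7476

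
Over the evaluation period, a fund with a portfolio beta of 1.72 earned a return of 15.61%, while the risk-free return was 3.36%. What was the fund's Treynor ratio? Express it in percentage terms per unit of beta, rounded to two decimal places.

7.12%

Treynor = (R_P − R_f) / β_P = (15.61% − 3.36%) / 1.7200 = 12.25% / 1.7200 = 7.12%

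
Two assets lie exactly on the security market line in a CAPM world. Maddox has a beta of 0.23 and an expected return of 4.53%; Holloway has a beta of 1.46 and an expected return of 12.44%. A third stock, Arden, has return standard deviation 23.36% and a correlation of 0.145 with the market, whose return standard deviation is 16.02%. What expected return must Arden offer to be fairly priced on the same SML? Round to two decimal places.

MRP = (12.44% − 4.53%) / (1.46 − 0.23) = 6.4309%
R_f = 4.53% − 0.23 × 6.4309% = 3.0509%
β_Arden = ρ·σ_i/σ_m = 0.145 × 23.36 / 16.02 = 0.2114
E(R_Arden) = R_f + β × MRP = 3.0509% + 0.2114 × 6.4309% = 4.41%

4.41%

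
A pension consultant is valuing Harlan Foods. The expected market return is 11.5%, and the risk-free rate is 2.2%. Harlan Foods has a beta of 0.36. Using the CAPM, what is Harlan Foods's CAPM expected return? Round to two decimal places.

Market risk premium = E(R_m) − R_f = 11.5% − 2.2% = 9.30%
E(R) = R_f + β × MRP = 2.2% + 0.36 × 9.3% = 5.55%

5.55%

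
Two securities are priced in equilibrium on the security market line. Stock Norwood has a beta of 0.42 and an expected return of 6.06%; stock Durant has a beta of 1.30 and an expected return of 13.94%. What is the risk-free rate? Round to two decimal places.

2.30%

Both satisfy E(R) = R_f + β·MRP, so the slope of the SML is
MRP = (13.94% − 6.06%) / (1.30 − 0.42) = 7.88% / 0.88 = 8.9545%
R_f = E(R_Norwood) − β_Norwood·MRP = 6.06% − 0.42 × 8.9545% = 2.2991%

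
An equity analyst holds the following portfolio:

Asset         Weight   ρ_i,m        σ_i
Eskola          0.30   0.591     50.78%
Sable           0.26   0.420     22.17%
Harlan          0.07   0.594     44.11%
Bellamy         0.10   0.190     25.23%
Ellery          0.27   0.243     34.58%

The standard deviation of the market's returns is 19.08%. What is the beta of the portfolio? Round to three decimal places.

β_Eskola = 0.591 × 50.78% / 19.08% = 1.5729
β_Sable = 0.420 × 22.17% / 19.08% = 0.4880
β_Harlan = 0.594 × 44.11% / 19.08% = 1.3732
β_Bellamy = 0.190 × 25.23% / 19.08% = 0.2512
β_Ellery = 0.243 × 34.58% / 19.08% = 0.4404
β_P = Σ w_i β_i = 0.30×1.5729 + 0.26×0.4880 + 0.07×1.3732 + 0.10×0.2512 + 0.27×0.4404 = 0.8389

0.839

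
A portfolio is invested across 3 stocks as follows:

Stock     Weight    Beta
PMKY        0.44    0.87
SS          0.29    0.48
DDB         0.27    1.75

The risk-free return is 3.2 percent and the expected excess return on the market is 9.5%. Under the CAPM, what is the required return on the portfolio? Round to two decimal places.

β_P = Σ w_i β_i = 0.44×0.87 + 0.29×0.48 + 0.27×1.75 = 0.9945
E(R_P) = R_f + β_P × MRP = 3.2% + 0.9945 × 9.5% = 12.65%

12.65%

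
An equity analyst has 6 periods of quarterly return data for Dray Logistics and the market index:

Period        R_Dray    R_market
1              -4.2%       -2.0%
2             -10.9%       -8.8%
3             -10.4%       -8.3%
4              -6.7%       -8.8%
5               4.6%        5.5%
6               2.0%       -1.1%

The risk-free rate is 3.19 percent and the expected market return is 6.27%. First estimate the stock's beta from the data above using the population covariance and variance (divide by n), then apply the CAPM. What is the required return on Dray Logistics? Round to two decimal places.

Mean R_i = (-4.2 − 10.9 − 10.4 − 6.7 + 4.6 + 2.0) / 6 = -4.2667%
Mean R_m = (-2.0 − 8.8 − 8.3 − 8.8 + 5.5 − 1.1) / 6 = -3.9167%
Σ(R_i − R̄_i)(R_m − R̄_m) = 172.4333  ⇒  Cov = 172.4333 / 6 = 28.7389
Σ(R_m − R̄_m)² = 167.1883  ⇒  Var(R_m) = 167.1883 / 6 = 27.8647
β = Cov / Var(R_m) = 28.7389 / 27.8647 = 1.0314
MRP = 6.27% − 3.19% = 3.08%
E(R) = R_f + β × MRP = 3.19% + 1.0314 × 3.08% = 6.37%

6.37%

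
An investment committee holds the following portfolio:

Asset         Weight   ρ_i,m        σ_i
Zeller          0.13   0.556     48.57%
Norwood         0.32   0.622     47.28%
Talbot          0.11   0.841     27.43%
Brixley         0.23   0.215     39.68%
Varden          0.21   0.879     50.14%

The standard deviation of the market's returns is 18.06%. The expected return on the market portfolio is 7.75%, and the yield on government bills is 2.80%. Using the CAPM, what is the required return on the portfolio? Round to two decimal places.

β_Zeller = 0.556 × 48.57% / 18.06% = 1.4953
β_Norwood = 0.622 × 47.28% / 18.06% = 1.6284
β_Talbot = 0.841 × 27.43% / 18.06% = 1.2773
β_Brixley = 0.215 × 39.68% / 18.06% = 0.4724
β_Varden = 0.879 × 50.14% / 18.06% = 2.4404
β_P = Σ w_i β_i = 0.13×1.4953 + 0.32×1.6284 + 0.11×1.2773 + 0.23×0.4724 + 0.21×2.4404 = 1.4771
MRP = 7.75% − 2.80% = 4.95%
E(R_P) = R_f + β_P × MRP = 2.80% + 1.4771 × 4.95% = 10.11%

10.11%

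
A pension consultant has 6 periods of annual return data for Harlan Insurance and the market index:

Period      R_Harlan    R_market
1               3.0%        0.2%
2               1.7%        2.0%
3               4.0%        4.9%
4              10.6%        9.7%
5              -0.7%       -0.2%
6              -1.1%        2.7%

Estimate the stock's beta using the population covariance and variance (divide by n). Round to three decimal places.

0.999

Mean R_i = (3.0 + 1.7 + 4.0 + 10.6 − 0.7 − 1.1) / 6 = 2.9167%
Mean R_m = (0.2 + 2.0 + 4.9 + 9.7 − 0.2 + 2.7) / 6 = 3.2167%
Σ(R_i − R̄_i)(R_m − R̄_m) = 67.2983  ⇒  Cov = 67.2983 / 6 = 11.2164
Σ(R_m − R̄_m)² = 67.3883  ⇒  Var(R_m) = 67.3883 / 6 = 11.2314
β = Cov / Var(R_m) = 11.2164 / 11.2314 = 0.9987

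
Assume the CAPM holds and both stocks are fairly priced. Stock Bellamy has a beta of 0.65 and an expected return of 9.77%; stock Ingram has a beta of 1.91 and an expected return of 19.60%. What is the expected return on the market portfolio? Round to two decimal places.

12.50%

Both satisfy E(R) = R_f + β·MRP, so the slope of the SML is
MRP = (19.60% − 9.77%) / (1.91 − 0.65) = 9.83% / 1.26 = 7.8016%
R_f = E(R_Bellamy) − β_Bellamy·MRP = 9.77% − 0.65 × 7.8016% = 4.6990%
E(R_m) = R_f + MRP = 4.6990% + 7.8016% = 12.50%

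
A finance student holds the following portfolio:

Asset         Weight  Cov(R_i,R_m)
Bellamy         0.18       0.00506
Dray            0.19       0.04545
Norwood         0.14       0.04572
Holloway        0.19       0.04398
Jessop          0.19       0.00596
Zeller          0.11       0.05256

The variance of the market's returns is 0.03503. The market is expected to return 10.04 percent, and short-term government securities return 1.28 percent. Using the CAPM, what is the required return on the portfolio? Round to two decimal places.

β_Bellamy = 0.00506 / 0.03503 = 0.1444
β_Dray = 0.04545 / 0.03503 = 1.2975
β_Norwood = 0.04572 / 0.03503 = 1.3052
β_Holloway = 0.04398 / 0.03503 = 1.2555
β_Jessop = 0.00596 / 0.03503 = 0.1701
β_Zeller = 0.05256 / 0.03503 = 1.5004
β_P = Σ w_i β_i = 0.18×0.1444 + 0.19×1.2975 + 0.14×1.3052 + 0.19×1.2555 + 0.19×0.1701 + 0.11×1.5004 = 0.8912
MRP = 10.04% − 1.28% = 8.76%
E(R_P) = R_f + β_P × MRP = 1.28% + 0.8912 × 8.76% = 9.09%

9.09%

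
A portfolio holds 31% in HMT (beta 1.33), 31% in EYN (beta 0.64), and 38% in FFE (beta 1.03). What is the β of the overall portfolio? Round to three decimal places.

1.002

β_P = Σ w_i β_i = 0.31×1.33 + 0.31×0.64 + 0.38×1.03 = 1.0021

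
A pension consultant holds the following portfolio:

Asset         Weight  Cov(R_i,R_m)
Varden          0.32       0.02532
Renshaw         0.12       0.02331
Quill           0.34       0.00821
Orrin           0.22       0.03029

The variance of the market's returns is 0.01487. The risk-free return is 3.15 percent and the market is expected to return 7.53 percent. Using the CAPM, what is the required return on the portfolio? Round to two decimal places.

β_Varden = 0.02532 / 0.01487 = 1.7028
β_Renshaw = 0.02331 / 0.01487 = 1.5676
β_Quill = 0.00821 / 0.01487 = 0.5521
β_Orrin = 0.03029 / 0.01487 = 2.0370
β_P = Σ w_i β_i = 0.32×1.7028 + 0.12×1.5676 + 0.34×0.5521 + 0.22×2.0370 = 1.3689
MRP = 7.53% − 3.15% = 4.38%
E(R_P) = R_f + β_P × MRP = 3.15% + 1.3689 × 4.38% = 9.15%

9.15%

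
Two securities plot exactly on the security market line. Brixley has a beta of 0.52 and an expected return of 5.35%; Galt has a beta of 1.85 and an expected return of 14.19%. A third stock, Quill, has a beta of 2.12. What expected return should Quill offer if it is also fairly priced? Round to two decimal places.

MRP (SML slope) = (14.19% − 5.35%) / (1.85 − 0.52) = 8.84% / 1.33 = 6.6466%
R_f (intercept) = 5.35% − 0.52 × 6.6466% = 1.8938%
E(R_Quill) = R_f + β × MRP = 1.8938% + 2.12 × 6.6466% = 15.98%

15.98%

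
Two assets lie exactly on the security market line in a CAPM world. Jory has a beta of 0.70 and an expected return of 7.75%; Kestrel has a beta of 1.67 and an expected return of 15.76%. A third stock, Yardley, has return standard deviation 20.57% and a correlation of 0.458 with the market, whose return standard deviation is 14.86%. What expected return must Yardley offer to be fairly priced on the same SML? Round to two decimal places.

MRP = (15.76% − 7.75%) / (1.67 − 0.70) = 8.2577%
R_f = 7.75% − 0.70 × 8.2577% = 1.9696%
β_Yardley = ρ·σ_i/σ_m = 0.458 × 20.57 / 14.86 = 0.6340
E(R_Yardley) = R_f + β × MRP = 1.9696% + 0.6340 × 8.2577% = 7.20%

7.20%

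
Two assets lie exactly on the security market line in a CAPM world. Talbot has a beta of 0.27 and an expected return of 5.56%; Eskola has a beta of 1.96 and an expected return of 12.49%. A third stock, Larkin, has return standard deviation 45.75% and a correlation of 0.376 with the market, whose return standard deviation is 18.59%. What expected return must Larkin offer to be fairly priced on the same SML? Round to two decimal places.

8.25%

MRP = (12.49% − 5.56%) / (1.96 − 0.27) = 4.1006%
R_f = 5.56% − 0.27 × 4.1006% = 4.4528%
β_Larkin = ρ·σ_i/σ_m = 0.376 × 45.75 / 18.59 = 0.9253
E(R_Larkin) = R_f + β × MRP = 4.4528% + 0.9253 × 4.1006% = 8.25%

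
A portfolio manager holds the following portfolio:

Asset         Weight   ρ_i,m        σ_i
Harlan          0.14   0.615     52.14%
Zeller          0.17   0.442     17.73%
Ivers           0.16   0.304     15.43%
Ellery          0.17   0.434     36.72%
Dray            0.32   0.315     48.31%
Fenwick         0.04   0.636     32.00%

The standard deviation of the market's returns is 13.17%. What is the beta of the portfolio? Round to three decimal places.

β_Harlan = 0.615 × 52.14% / 13.17% = 2.4348
β_Zeller = 0.442 × 17.73% / 13.17% = 0.5950
β_Ivers = 0.304 × 15.43% / 13.17% = 0.3562
β_Ellery = 0.434 × 36.72% / 13.17% = 1.2101
β_Dray = 0.315 × 48.31% / 13.17% = 1.1555
β_Fenwick = 0.636 × 32.00% / 13.17% = 1.5453
β_P = Σ w_i β_i = 0.14×2.4348 + 0.17×0.5950 + 0.16×0.3562 + 0.17×1.2101 + 0.32×1.1555 + 0.04×1.5453 = 1.1363

1.136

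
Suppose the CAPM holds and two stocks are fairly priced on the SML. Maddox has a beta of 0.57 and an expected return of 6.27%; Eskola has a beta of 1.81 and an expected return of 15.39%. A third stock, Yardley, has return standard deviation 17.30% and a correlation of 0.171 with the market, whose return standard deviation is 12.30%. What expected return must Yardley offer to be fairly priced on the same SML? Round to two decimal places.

MRP = (15.39% − 6.27%) / (1.81 − 0.57) = 7.3548%
R_f = 6.27% − 0.57 × 7.3548% = 2.0778%
β_Yardley = ρ·σ_i/σ_m = 0.171 × 17.30 / 12.30 = 0.2405
E(R_Yardley) = R_f + β × MRP = 2.0778% + 0.2405 × 7.3548% = 3.85%

3.85%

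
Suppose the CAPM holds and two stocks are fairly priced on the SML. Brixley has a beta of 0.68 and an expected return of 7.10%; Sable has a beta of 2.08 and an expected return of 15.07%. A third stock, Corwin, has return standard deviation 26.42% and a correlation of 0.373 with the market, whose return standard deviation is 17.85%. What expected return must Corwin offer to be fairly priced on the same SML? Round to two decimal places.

6.37%

MRP = (15.07% − 7.10%) / (2.08 − 0.68) = 5.6929%
R_f = 7.10% − 0.68 × 5.6929% = 3.2288%
β_Corwin = ρ·σ_i/σ_m = 0.373 × 26.42 / 17.85 = 0.5521
E(R_Corwin) = R_f + β × MRP = 3.2288% + 0.5521 × 5.6929% = 6.37%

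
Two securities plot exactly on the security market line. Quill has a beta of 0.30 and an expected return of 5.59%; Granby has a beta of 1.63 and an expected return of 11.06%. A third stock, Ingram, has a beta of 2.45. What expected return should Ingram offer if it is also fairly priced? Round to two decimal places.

MRP (SML slope) = (11.06% − 5.59%) / (1.63 − 0.30) = 5.47% / 1.33 = 4.1128%
R_f (intercept) = 5.59% − 0.30 × 4.1128% = 4.3562%
E(R_Ingram) = R_f + β × MRP = 4.3562% + 2.45 × 4.1128% = 14.43%

14.43%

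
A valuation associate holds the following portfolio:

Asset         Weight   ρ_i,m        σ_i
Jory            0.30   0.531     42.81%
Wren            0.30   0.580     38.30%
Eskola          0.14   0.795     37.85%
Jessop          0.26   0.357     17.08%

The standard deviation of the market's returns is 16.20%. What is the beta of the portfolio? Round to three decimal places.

β_Jory = 0.531 × 42.81% / 16.20% = 1.4032
β_Wren = 0.580 × 38.30% / 16.20% = 1.3712
β_Eskola = 0.795 × 37.85% / 16.20% = 1.8575
β_Jessop = 0.357 × 17.08% / 16.20% = 0.3764
β_P = Σ w_i β_i = 0.30×1.4032 + 0.30×1.3712 + 0.14×1.8575 + 0.26×0.3764 = 1.1902

1.190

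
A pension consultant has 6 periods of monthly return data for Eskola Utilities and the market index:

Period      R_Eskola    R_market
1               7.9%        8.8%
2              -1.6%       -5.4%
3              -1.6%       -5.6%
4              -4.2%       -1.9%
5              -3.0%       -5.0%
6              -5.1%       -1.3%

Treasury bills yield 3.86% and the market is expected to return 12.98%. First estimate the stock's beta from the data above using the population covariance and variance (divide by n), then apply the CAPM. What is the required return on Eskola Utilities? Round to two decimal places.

10.15%

Mean R_i = (7.9 − 1.6 − 1.6 − 4.2 − 3.0 − 5.1) / 6 = -1.2667%
Mean R_m = (8.8 − 5.4 − 5.6 − 1.9 − 5.0 − 1.3) / 6 = -1.7333%
Σ(R_i − R̄_i)(R_m − R̄_m) = 103.5567  ⇒  Cov = 103.5567 / 6 = 17.2595
Σ(R_m − R̄_m)² = 150.2333  ⇒  Var(R_m) = 150.2333 / 6 = 25.0389
β = Cov / Var(R_m) = 17.2595 / 25.0389 = 0.6893
MRP = 12.98% − 3.86% = 9.12%
E(R) = R_f + β × MRP = 3.86% + 0.6893 × 9.12% = 10.15%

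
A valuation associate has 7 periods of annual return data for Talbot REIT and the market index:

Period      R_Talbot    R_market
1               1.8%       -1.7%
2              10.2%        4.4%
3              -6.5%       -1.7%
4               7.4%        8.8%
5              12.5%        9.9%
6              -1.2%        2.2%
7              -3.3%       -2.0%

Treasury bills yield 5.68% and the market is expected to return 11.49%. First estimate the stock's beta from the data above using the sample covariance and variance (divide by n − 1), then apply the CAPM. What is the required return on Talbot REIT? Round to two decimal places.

Mean R_i = (1.8 + 10.2 − 6.5 + 7.4 + 12.5 − 1.2 − 3.3) / 7 = 2.9857%
Mean R_m = (-1.7 + 4.4 − 1.7 + 8.8 + 9.9 + 2.2 − 2.0) / 7 = 2.8429%
Σ(R_i − R̄_i)(R_m − R̄_m) = 186.2843  ⇒  Cov = 186.2843 / 6 = 31.0474
Σ(R_m − R̄_m)² = 152.8571  ⇒  Var(R_m) = 152.8571 / 6 = 25.4762
β = Cov / Var(R_m) = 31.0474 / 25.4762 = 1.2187
MRP = 11.49% − 5.68% = 5.81%
E(R) = R_f + β × MRP = 5.68% + 1.2187 × 5.81% = 12.76%

12.76%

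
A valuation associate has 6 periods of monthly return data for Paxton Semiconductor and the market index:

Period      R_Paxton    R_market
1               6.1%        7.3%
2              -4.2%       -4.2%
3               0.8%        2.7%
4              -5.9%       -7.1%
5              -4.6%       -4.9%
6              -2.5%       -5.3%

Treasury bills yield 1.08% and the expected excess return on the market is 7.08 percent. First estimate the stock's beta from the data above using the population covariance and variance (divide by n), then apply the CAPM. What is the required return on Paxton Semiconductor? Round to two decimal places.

6.54%

Mean R_i = (6.1 − 4.2 + 0.8 − 5.9 − 4.6 − 2.5) / 6 = -1.7167%
Mean R_m = (7.3 − 4.2 + 2.7 − 7.1 − 4.9 − 5.3) / 6 = -1.9167%
Σ(R_i − R̄_i)(R_m − R̄_m) = 122.2683  ⇒  Cov = 122.2683 / 6 = 20.3781
Σ(R_m − R̄_m)² = 158.6883  ⇒  Var(R_m) = 158.6883 / 6 = 26.4481
β = Cov / Var(R_m) = 20.3781 / 26.4481 = 0.7705
E(R) = R_f + β × MRP = 1.08% + 0.7705 × 7.08% = 6.54%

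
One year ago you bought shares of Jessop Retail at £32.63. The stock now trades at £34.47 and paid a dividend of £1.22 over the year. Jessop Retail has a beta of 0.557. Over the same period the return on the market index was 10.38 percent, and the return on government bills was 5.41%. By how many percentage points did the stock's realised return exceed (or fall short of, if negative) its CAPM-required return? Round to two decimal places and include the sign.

+1.20%

Realised HPR = (P1 + D1 − P0) / P0 = (34.47 + 1.22 − 32.63) / 32.63 = 3.06 / 32.63 = 9.3779%
MRP = 10.38% − 5.41% = 4.97%
CAPM required = R_f + β·MRP = 5.41% + 0.557 × 4.97% = 8.17829%
α = realised − required = 9.3779% − 8.17829% = +1.20%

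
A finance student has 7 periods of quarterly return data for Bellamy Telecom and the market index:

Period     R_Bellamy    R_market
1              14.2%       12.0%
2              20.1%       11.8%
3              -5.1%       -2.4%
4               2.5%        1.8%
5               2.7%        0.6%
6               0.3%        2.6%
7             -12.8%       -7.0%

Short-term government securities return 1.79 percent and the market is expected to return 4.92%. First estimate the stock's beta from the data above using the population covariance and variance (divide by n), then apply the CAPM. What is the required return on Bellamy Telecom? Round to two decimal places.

Mean R_i = (14.2 + 20.1 − 5.1 + 2.5 + 2.7 + 0.3 − 12.8) / 7 = 3.1286%
Mean R_m = (12.0 + 11.8 − 2.4 + 1.8 + 0.6 + 2.6 − 7.0) / 7 = 2.7714%
Σ(R_i − R̄_i)(R_m − R̄_m) = 455.6257  ⇒  Cov = 455.6257 / 7 = 65.0894
Σ(R_m − R̄_m)² = 294.5943  ⇒  Var(R_m) = 294.5943 / 7 = 42.0849
β = Cov / Var(R_m) = 65.0894 / 42.0849 = 1.5466
MRP = 4.92% − 1.79% = 3.13%
E(R) = R_f + β × MRP = 1.79% + 1.5466 × 3.13% = 6.63%

6.63%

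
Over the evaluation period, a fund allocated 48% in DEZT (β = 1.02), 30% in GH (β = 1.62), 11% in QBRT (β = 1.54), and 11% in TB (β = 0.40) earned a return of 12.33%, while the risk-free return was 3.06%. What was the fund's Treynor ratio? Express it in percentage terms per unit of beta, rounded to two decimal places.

β_P = 0.48×1.02 + 0.30×1.62 + 0.11×1.54 + 0.11×0.40 = 1.1890
Treynor = (R_P − R_f) / β_P = (12.33% − 3.06%) / 1.1890 = 9.27% / 1.1890 = 7.80%

7.80%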